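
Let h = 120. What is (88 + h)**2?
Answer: 43264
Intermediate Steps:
(88 + h)**2 = (88 + 120)**2 = 208**2 = 43264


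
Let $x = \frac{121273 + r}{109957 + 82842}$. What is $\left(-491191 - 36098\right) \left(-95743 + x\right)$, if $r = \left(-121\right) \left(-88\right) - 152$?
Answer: $\frac{9733239719590632}{192799} \approx 5.0484 \cdot 10^{10}$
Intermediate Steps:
$r = 10496$ ($r = 10648 - 152 = 10496$)
$x = \frac{131769}{192799}$ ($x = \frac{121273 + 10496}{109957 + 82842} = \frac{131769}{192799} \approx 0.68345$)
$\left(-491191 - 36098\right) \left(-95743 + x\right) = \left(-491191 - 36098\right) \left(-95743 + \frac{131769}{192799}\right) = \left(-527289\right) \left(- \frac{18459022888}{192799}\right) = \frac{9733239719590632}{192799}$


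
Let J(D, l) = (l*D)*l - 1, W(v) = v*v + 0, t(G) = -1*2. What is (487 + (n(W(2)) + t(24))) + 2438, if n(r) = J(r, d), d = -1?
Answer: 2926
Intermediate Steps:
t(G) = -2
W(v) = v**2 (W(v) = v**2 + 0 = v**2)
J(D, l) = -1 + D*l**2 (J(D, l) = (D*l)*l - 1 = D*l**2 - 1 = -1 + D*l**2)
n(r) = -1 + r (n(r) = -1 + r*(-1)**2 = -1 + r*1 = -1 + r)
(487 + (n(W(2)) + t(24))) + 2438 = (487 + ((-1 + 2**2) - 2)) + 2438 = (487 + ((-1 + 4) - 2)) + 2438 = (487 + (3 - 2)) + 2438 = (487 + 1) + 2438 = 488 + 2438 = 2926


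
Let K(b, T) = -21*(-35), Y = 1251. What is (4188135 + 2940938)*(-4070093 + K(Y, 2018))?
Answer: -29010750245134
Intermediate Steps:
K(b, T) = 735
(4188135 + 2940938)*(-4070093 + K(Y, 2018)) = (4188135 + 2940938)*(-4070093 + 735) = 7129073*(-4069358) = -29010750245134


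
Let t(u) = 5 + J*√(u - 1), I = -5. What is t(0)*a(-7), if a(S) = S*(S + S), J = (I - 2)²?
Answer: 490 + 4802*I ≈ 490.0 + 4802.0*I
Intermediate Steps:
J = 49 (J = (-5 - 2)² = (-7)² = 49)
a(S) = 2*S² (a(S) = S*(2*S) = 2*S²)
t(u) = 5 + 49*√(-1 + u) (t(u) = 5 + 49*√(u - 1) = 5 + 49*√(-1 + u))
t(0)*a(-7) = (5 + 49*√(-1 + 0))*(2*(-7)²) = (5 + 49*√(-1))*(2*49) = (5 + 49*I)*98 = 490 + 4802*I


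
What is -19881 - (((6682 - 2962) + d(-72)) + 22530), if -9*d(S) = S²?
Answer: -45555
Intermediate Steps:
d(S) = -S²/9
-19881 - (((6682 - 2962) + d(-72)) + 22530) = -19881 - (((6682 - 2962) - ⅑*(-72)²) + 22530) = -19881 - ((3720 - ⅑*5184) + 22530) = -19881 - ((3720 - 576) + 22530) = -19881 - (3144 + 22530) = -19881 - 1*25674 = -19881 - 25674 = -45555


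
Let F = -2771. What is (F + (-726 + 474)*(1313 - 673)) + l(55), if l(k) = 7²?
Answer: -164002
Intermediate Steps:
l(k) = 49
(F + (-726 + 474)*(1313 - 673)) + l(55) = (-2771 + (-726 + 474)*(1313 - 673)) + 49 = (-2771 - 252*640) + 49 = (-2771 - 161280) + 49 = -164051 + 49 = -164002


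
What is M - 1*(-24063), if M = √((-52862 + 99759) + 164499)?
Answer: 24063 + 2*√52849 ≈ 24523.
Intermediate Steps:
M = 2*√52849 (M = √(46897 + 164499) = √211396 = 2*√52849 ≈ 459.78)
M - 1*(-24063) = 2*√52849 - 1*(-24063) = 2*√52849 + 24063 = 24063 + 2*√52849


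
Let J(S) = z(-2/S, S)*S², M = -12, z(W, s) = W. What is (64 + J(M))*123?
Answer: 10824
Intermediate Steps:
J(S) = -2*S (J(S) = (-2/S)*S² = -2*S)
(64 + J(M))*123 = (64 - 2*(-12))*123 = (64 + 24)*123 = 88*123 = 10824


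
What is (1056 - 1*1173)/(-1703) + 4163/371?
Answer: 548692/48601 ≈ 11.290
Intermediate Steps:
(1056 - 1*1173)/(-1703) + 4163/371 = (1056 - 1173)*(-1/1703) + 4163*(1/371) = -117*(-1/1703) + 4163/371 = 9/131 + 4163/371 = 548692/48601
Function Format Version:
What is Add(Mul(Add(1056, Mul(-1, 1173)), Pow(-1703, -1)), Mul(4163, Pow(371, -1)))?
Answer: Rational(548692, 48601) ≈ 11.290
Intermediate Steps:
Add(Mul(Add(1056, Mul(-1, 1173)), Pow(-1703, -1)), Mul(4163, Pow(371, -1))) = Add(Mul(Add(1056, -1173), Rational(-1, 1703)), Mul(4163, Rational(1, 371))) = Add(Mul(-117, Rational(-1, 1703)), Rational(4163, 371)) = Add(Rational(9, 131), Rational(4163, 371)) = Rational(548692, 48601)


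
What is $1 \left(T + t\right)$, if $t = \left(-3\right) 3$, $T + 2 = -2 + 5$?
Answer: $-8$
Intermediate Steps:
$T = 1$ ($T = -2 + \left(-2 + 5\right) = -2 + 3 = 1$)
$t = -9$
$1 \left(T + t\right) = 1 \left(1 - 9\right) = 1 \left(-8\right) = -8$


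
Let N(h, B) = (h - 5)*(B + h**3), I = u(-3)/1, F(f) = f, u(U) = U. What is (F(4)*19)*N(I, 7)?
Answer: 12160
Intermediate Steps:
I = -3 (I = -3/1 = -3*1 = -3)
N(h, B) = (-5 + h)*(B + h**3)
(F(4)*19)*N(I, 7) = (4*19)*((-3)**4 - 5*7 - 5*(-3)**3 + 7*(-3)) = 76*(81 - 35 - 5*(-27) - 21) = 76*(81 - 35 + 135 - 21) = 76*160 = 12160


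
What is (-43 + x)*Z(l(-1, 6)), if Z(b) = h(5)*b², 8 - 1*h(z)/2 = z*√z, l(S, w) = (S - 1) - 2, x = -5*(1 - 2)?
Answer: -9728 + 6080*√5 ≈ 3867.3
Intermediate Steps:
x = 5 (x = -5*(-1) = 5)
l(S, w) = -3 + S (l(S, w) = (-1 + S) - 2 = -3 + S)
h(z) = 16 - 2*z^(3/2) (h(z) = 16 - 2*z*√z = 16 - 2*z^(3/2))
Z(b) = b²*(16 - 10*√5) (Z(b) = (16 - 10*√5)*b² = b²*(16 - 10*√5))
(-43 + x)*Z(l(-1, 6)) = (-43 + 5)*((-3 - 1)²*(16 - 10*√5)) = -38*(-4)²*(16 - 10*√5) = -608*(16 - 10*√5) = -38*(256 - 160*√5) = -9728 + 6080*√5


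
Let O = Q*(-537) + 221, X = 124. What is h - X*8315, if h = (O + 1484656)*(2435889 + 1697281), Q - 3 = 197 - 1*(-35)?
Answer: 5615662650880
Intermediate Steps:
Q = 235 (Q = 3 + (197 - 1*(-35)) = 3 + (197 + 35) = 3 + 232 = 235)
O = -125974 (O = 235*(-537) + 221 = -126195 + 221 = -125974)
h = 5615663681940 (h = (-125974 + 1484656)*(2435889 + 1697281) = 1358682*4133170 = 5615663681940)
h - X*8315 = 5615663681940 - 124*8315 = 5615663681940 - 1*1031060 = 5615663681940 - 1031060 = 5615662650880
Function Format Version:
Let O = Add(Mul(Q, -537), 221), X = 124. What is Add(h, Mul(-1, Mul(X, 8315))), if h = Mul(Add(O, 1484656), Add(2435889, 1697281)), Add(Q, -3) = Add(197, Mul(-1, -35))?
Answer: 5615662650880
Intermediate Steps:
Q = 235 (Q = Add(3, Add(197, Mul(-1, -35))) = Add(3, Add(197, 35)) = Add(3, 232) = 235)
O = -125974 (O = Add(Mul(235, -537), 221) = Add(-126195, 221) = -125974)
h = 5615663681940 (h = Mul(Add(-125974, 1484656), Add(2435889, 1697281)) = Mul(1358682, 4133170) = 5615663681940)
Add(h, Mul(-1, Mul(X, 8315))) = Add(5615663681940, Mul(-1, Mul(124, 8315))) = Add(5615663681940, Mul(-1, 1031060)) = Add(5615663681940, -1031060) = 5615662650880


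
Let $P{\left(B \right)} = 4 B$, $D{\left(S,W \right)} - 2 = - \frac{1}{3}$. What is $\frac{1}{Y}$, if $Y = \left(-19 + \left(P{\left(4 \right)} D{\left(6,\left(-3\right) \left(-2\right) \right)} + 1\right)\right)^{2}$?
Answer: $\frac{9}{676} \approx 0.013314$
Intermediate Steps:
$D{\left(S,W \right)} = \frac{5}{3}$ ($D{\left(S,W \right)} = 2 - \frac{1}{3} = \frac{5}{3}$)
$Y = \frac{676}{9}$ ($Y = \left(-19 + \left(4 \cdot 4 \cdot \frac{5}{3} + 1\right)\right)^{2} = \left(-19 + \left(16 \cdot \frac{5}{3} + 1\right)\right)^{2} = \left(-19 + \left(\frac{80}{3} + 1\right)\right)^{2} = \left(-19 + \frac{83}{3}\right)^{2} = \left(\frac{26}{3}\right)^{2} = \frac{676}{9} \approx 75.111$)
$\frac{1}{Y} = \frac{1}{\frac{676}{9}} = \frac{9}{676}$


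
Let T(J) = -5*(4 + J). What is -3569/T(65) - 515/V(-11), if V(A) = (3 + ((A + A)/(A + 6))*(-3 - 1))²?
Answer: 14577326/1838505 ≈ 7.9289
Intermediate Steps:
T(J) = -20 - 5*J
V(A) = (3 - 8*A/(6 + A))² (V(A) = (3 + ((2*A)/(6 + A))*(-4))² = (3 + (2*A/(6 + A))*(-4))² = (3 - 8*A/(6 + A))²)
-3569/T(65) - 515/V(-11) = -3569/(-20 - 5*65) - 515*(6 - 11)²/(-18 + 5*(-11))² = -3569/(-20 - 325) - 515*25/(-18 - 55)² = -3569/(-345) - 515/((-73)²*(1/25)) = -3569*(-1/345) - 515/(5329*(1/25)) = 3569/345 - 515/5329/25 = 3569/345 - 515*25/5329 = 3569/345 - 12875/5329 = 14577326/1838505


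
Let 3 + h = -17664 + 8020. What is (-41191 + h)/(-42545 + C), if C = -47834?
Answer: 50838/90379 ≈ 0.56250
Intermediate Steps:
h = -9647 (h = -3 + (-17664 + 8020) = -3 - 9644 = -9647)
(-41191 + h)/(-42545 + C) = (-41191 - 9647)/(-42545 - 47834) = -50838/(-90379) = -50838*(-1/90379) = 50838/90379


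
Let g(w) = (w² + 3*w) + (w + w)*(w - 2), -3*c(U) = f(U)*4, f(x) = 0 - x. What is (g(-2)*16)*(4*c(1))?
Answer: 3584/3 ≈ 1194.7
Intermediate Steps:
f(x) = -x
c(U) = 4*U/3 (c(U) = -(-U)*4/3 = -(-4)*U/3 = 4*U/3)
g(w) = w² + 3*w + 2*w*(-2 + w) (g(w) = (w² + 3*w) + (2*w)*(-2 + w) = (w² + 3*w) + 2*w*(-2 + w) = w² + 3*w + 2*w*(-2 + w))
(g(-2)*16)*(4*c(1)) = (-2*(-1 + 3*(-2))*16)*(4*((4/3)*1)) = (-2*(-1 - 6)*16)*(4*(4/3)) = (-2*(-7)*16)*(16/3) = (14*16)*(16/3) = 224*(16/3) = 3584/3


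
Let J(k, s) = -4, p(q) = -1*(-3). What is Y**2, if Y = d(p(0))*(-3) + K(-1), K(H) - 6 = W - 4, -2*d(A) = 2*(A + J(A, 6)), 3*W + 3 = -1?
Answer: 49/9 ≈ 5.4444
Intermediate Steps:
W = -4/3 (W = -1 + (1/3)*(-1) = -1 - 1/3 = -4/3 ≈ -1.3333)
p(q) = 3
d(A) = 4 - A (d(A) = -(A - 4) = -(-4 + A) = -(-8 + 2*A)/2 = 4 - A)
K(H) = 2/3 (K(H) = 6 + (-4/3 - 4) = 6 - 16/3 = 2/3)
Y = -7/3 (Y = (4 - 1*3)*(-3) + 2/3 = (4 - 3)*(-3) + 2/3 = 1*(-3) + 2/3 = -3 + 2/3 = -7/3 ≈ -2.3333)
Y**2 = (-7/3)**2 = 49/9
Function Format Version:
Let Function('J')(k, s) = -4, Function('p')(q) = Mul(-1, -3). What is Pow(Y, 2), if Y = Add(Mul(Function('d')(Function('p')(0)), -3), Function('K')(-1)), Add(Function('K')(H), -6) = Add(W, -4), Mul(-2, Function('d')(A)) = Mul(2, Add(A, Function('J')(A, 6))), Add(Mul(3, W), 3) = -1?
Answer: Rational(49, 9) ≈ 5.4444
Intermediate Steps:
W = Rational(-4, 3) (W = Add(-1, Mul(Rational(1, 3), -1)) = Add(-1, Rational(-1, 3)) = Rational(-4, 3) ≈ -1.3333)
Function('p')(q) = 3
Function('d')(A) = Add(4, Mul(-1, A)) (Function('d')(A) = Mul(Rational(-1, 2), Mul(2, Add(A, -4))) = Mul(Rational(-1, 2), Mul(2, Add(-4, A))) = Mul(Rational(-1, 2), Add(-8, Mul(2, A))) = Add(4, Mul(-1, A)))
Function('K')(H) = Rational(2, 3) (Function('K')(H) = Add(6, Add(Rational(-4, 3), -4)) = Add(6, Rational(-16, 3)) = Rational(2, 3))
Y = Rational(-7, 3) (Y = Add(Mul(Add(4, Mul(-1, 3)), -3), Rational(2, 3)) = Add(Mul(Add(4, -3), -3), Rational(2, 3)) = Add(Mul(1, -3), Rational(2, 3)) = Add(-3, Rational(2, 3)) = Rational(-7, 3) ≈ -2.3333)
Pow(Y, 2) = Pow(Rational(-7, 3), 2) = Rational(49, 9)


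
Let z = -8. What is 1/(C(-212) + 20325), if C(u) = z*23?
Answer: 1/20141 ≈ 4.9650e-5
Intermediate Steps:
C(u) = -184 (C(u) = -8*23 = -184)
1/(C(-212) + 20325) = 1/(-184 + 20325) = 1/20141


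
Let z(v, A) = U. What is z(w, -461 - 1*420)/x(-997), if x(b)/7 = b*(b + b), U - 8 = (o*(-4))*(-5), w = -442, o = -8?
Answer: -76/6958063 ≈ -1.0923e-5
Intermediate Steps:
U = -152 (U = 8 - 8*(-4)*(-5) = 8 + 32*(-5) = 8 - 160 = -152)
z(v, A) = -152
x(b) = 14*b² (x(b) = 7*(b*(b + b)) = 7*(b*(2*b)) = 7*(2*b²) = 14*b²)
z(w, -461 - 1*420)/x(-997) = -152/(14*(-997)²) = -152/(14*994009) = -152/13916126 = -152*1/13916126 = -76/6958063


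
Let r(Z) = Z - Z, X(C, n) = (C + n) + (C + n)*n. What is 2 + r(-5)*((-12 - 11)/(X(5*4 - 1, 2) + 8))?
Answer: 2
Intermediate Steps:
X(C, n) = C + n + n*(C + n) (X(C, n) = (C + n) + n*(C + n) = C + n + n*(C + n))
r(Z) = 0
2 + r(-5)*((-12 - 11)/(X(5*4 - 1, 2) + 8)) = 2 + 0*((-12 - 11)/(((5*4 - 1) + 2 + 2**2 + (5*4 - 1)*2) + 8)) = 2 + 0*(-23/(((20 - 1) + 2 + 4 + (20 - 1)*2) + 8)) = 2 + 0*(-23/((19 + 2 + 4 + 19*2) + 8)) = 2 + 0*(-23/((19 + 2 + 4 + 38) + 8)) = 2 + 0*(-23/(63 + 8)) = 2 + 0*(-23/71) = 2 + 0 = 2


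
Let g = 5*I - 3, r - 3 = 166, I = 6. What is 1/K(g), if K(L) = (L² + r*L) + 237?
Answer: 1/5529 ≈ 0.00018086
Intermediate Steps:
r = 169 (r = 3 + 166 = 169)
g = 27 (g = 5*6 - 3 = 30 - 3 = 27)
K(L) = 237 + L² + 169*L (K(L) = (L² + 169*L) + 237 = 237 + L² + 169*L)
1/K(g) = 1/(237 + 27² + 169*27) = 1/(237 + 729 + 4563) = 1/5529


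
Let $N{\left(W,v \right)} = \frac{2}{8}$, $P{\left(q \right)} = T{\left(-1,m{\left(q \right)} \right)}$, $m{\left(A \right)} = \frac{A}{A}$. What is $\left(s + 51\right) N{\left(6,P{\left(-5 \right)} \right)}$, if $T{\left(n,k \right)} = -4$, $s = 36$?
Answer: $\frac{87}{4} \approx 21.75$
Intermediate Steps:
$m{\left(A \right)} = 1$
$P{\left(q \right)} = -4$
$N{\left(W,v \right)} = \frac{1}{4}$ ($N{\left(W,v \right)} = 2 \cdot \frac{1}{8} = \frac{1}{4}$)
$\left(s + 51\right) N{\left(6,P{\left(-5 \right)} \right)} = \left(36 + 51\right) \frac{1}{4} = 87 \cdot \frac{1}{4} = \frac{87}{4}$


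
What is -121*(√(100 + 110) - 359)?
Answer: 43439 - 121*√210 ≈ 41686.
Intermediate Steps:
-121*(√(100 + 110) - 359) = -121*(√210 - 359) = -121*(-359 + √210) = 43439 - 121*√210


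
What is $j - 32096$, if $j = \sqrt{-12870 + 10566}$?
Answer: $-32096 + 48 i \approx -32096.0 + 48.0 i$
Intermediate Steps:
$j = 48 i$ ($j = \sqrt{-2304} = 48 i \approx 48.0 i$)
$j - 32096 = 48 i - 32096 = -32096 + 48 i$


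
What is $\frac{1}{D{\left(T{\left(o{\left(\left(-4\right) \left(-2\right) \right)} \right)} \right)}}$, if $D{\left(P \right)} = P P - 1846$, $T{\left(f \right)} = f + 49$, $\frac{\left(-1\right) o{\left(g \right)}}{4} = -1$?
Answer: $\frac{1}{963} \approx 0.0010384$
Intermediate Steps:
$o{\left(g \right)} = 4$ ($o{\left(g \right)} = \left(-4\right) \left(-1\right) = 4$)
$T{\left(f \right)} = 49 + f$
$D{\left(P \right)} = -1846 + P^{2}$ ($D{\left(P \right)} = P^{2} - 1846 = -1846 + P^{2}$)
$\frac{1}{D{\left(T{\left(o{\left(\left(-4\right) \left(-2\right) \right)} \right)} \right)}} = \frac{1}{-1846 + \left(49 + 4\right)^{2}} = \frac{1}{-1846 + 53^{2}} = \frac{1}{-1846 + 2809} = \frac{1}{963}$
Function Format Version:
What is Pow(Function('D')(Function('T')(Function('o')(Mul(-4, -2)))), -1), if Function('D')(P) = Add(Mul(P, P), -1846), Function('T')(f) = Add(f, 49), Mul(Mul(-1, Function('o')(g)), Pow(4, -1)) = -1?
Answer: Rational(1, 963) ≈ 0.0010384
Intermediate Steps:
Function('o')(g) = 4 (Function('o')(g) = Mul(-4, -1) = 4)
Function('T')(f) = Add(49, f)
Function('D')(P) = Add(-1846, Pow(P, 2)) (Function('D')(P) = Add(Pow(P, 2), -1846) = Add(-1846, Pow(P, 2)))
Pow(Function('D')(Function('T')(Function('o')(Mul(-4, -2)))), -1) = Pow(Add(-1846, Pow(Add(49, 4), 2)), -1) = Pow(Add(-1846, Pow(53, 2)), -1) = Pow(Add(-1846, 2809), -1) = Pow(963, -1) = Rational(1, 963)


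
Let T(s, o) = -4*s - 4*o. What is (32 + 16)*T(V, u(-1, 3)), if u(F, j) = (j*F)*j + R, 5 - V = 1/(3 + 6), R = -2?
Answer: 3520/3 ≈ 1173.3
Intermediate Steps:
V = 44/9 (V = 5 - 1/(3 + 6) = 5 - 1/9 = 5 - 1*⅑ = 5 - ⅑ = 44/9 ≈ 4.8889)
u(F, j) = -2 + F*j² (u(F, j) = (j*F)*j - 2 = (F*j)*j - 2 = F*j² - 2 = -2 + F*j²)
T(s, o) = -4*o - 4*s
(32 + 16)*T(V, u(-1, 3)) = (32 + 16)*(-4*(-2 - 1*3²) - 4*44/9) = 48*(-4*(-2 - 1*9) - 176/9) = 48*(-4*(-2 - 9) - 176/9) = 48*(-4*(-11) - 176/9) = 48*(44 - 176/9) = 48*(220/9) = 3520/3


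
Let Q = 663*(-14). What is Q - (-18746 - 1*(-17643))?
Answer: -8179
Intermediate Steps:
Q = -9282
Q - (-18746 - 1*(-17643)) = -9282 - (-18746 - 1*(-17643)) = -9282 - (-18746 + 17643) = -9282 - 1*(-1103) = -9282 + 1103 = -8179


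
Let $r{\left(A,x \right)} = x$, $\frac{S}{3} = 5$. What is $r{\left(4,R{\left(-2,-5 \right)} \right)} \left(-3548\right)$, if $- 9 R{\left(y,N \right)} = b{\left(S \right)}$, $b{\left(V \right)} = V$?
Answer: $\frac{17740}{3} \approx 5913.3$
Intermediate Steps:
$S = 15$ ($S = 3 \cdot 5 = 15$)
$R{\left(y,N \right)} = - \frac{5}{3}$ ($R{\left(y,N \right)} = \left(- \frac{1}{9}\right) 15 = - \frac{5}{3}$)
$r{\left(4,R{\left(-2,-5 \right)} \right)} \left(-3548\right) = \left(- \frac{5}{3}\right) \left(-3548\right) = \frac{17740}{3}$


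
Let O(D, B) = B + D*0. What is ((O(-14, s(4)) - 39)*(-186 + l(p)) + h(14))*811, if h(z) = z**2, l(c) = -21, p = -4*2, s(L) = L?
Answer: 6034651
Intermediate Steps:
p = -8
O(D, B) = B (O(D, B) = B + 0 = B)
((O(-14, s(4)) - 39)*(-186 + l(p)) + h(14))*811 = ((4 - 39)*(-186 - 21) + 14**2)*811 = (-35*(-207) + 196)*811 = (7245 + 196)*811 = 7441*811 = 6034651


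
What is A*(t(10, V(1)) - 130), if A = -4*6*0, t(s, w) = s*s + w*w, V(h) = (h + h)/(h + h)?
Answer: 0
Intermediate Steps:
V(h) = 1 (V(h) = (2*h)/((2*h)) = (2*h)*(1/(2*h)) = 1)
t(s, w) = s² + w²
A = 0 (A = -24*0 = 0)
A*(t(10, V(1)) - 130) = 0*((10² + 1²) - 130) = 0*((100 + 1) - 130) = 0*(101 - 130) = 0*(-29) = 0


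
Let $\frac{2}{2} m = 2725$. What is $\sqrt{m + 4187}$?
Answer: $48 \sqrt{3} \approx 83.138$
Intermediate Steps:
$m = 2725$
$\sqrt{m + 4187} = \sqrt{2725 + 4187} = \sqrt{6912} = 48 \sqrt{3}$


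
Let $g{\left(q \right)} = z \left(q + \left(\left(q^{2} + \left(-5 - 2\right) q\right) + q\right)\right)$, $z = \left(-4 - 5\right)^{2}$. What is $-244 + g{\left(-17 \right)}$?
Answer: $30050$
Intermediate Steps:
$z = 81$ ($z = \left(-9\right)^{2} = 81$)
$g{\left(q \right)} = - 405 q + 81 q^{2}$ ($g{\left(q \right)} = 81 \left(q + \left(\left(q^{2} + \left(-5 - 2\right) q\right) + q\right)\right) = 81 \left(q + \left(\left(q^{2} - 7 q\right) + q\right)\right) = 81 \left(q + \left(q^{2} - 6 q\right)\right) = 81 \left(q^{2} - 5 q\right) = - 405 q + 81 q^{2}$)
$-244 + g{\left(-17 \right)} = -244 + 81 \left(-17\right) \left(-5 - 17\right) = -244 + 81 \left(-17\right) \left(-22\right) = -244 + 30294 = 30050$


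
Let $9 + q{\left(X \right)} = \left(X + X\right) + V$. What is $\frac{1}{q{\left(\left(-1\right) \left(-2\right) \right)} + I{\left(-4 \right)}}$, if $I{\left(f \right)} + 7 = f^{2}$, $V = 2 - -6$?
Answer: $\frac{1}{12} \approx 0.083333$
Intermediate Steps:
$V = 8$ ($V = 2 + 6 = 8$)
$I{\left(f \right)} = -7 + f^{2}$
$q{\left(X \right)} = -1 + 2 X$ ($q{\left(X \right)} = -9 + \left(\left(X + X\right) + 8\right) = -9 + \left(2 X + 8\right) = -9 + \left(8 + 2 X\right) = -1 + 2 X$)
$\frac{1}{q{\left(\left(-1\right) \left(-2\right) \right)} + I{\left(-4 \right)}} = \frac{1}{\left(-1 + 2 \left(\left(-1\right) \left(-2\right)\right)\right) - \left(7 - \left(-4\right)^{2}\right)} = \frac{1}{\left(-1 + 2 \cdot 2\right) + \left(-7 + 16\right)} = \frac{1}{\left(-1 + 4\right) + 9} = \frac{1}{3 + 9} = \frac{1}{12}$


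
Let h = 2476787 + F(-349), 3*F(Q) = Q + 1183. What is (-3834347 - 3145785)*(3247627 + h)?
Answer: -39959105819344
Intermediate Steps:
F(Q) = 1183/3 + Q/3 (F(Q) = (Q + 1183)/3 = (1183 + Q)/3 = 1183/3 + Q/3)
h = 2477065 (h = 2476787 + (1183/3 + (⅓)*(-349)) = 2476787 + (1183/3 - 349/3) = 2476787 + 278 = 2477065)
(-3834347 - 3145785)*(3247627 + h) = (-3834347 - 3145785)*(3247627 + 2477065) = -6980132*5724692 = -39959105819344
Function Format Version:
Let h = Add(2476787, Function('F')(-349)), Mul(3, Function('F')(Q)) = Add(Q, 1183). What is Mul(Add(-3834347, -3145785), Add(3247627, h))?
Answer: -39959105819344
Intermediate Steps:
Function('F')(Q) = Add(Rational(1183, 3), Mul(Rational(1, 3), Q)) (Function('F')(Q) = Mul(Rational(1, 3), Add(Q, 1183)) = Mul(Rational(1, 3), Add(1183, Q)) = Add(Rational(1183, 3), Mul(Rational(1, 3), Q)))
h = 2477065 (h = Add(2476787, Add(Rational(1183, 3), Mul(Rational(1, 3), -349))) = Add(2476787, Add(Rational(1183, 3), Rational(-349, 3))) = Add(2476787, 278) = 2477065)
Mul(Add(-3834347, -3145785), Add(3247627, h)) = Mul(Add(-3834347, -3145785), Add(3247627, 2477065)) = Mul(-6980132, 5724692) = -39959105819344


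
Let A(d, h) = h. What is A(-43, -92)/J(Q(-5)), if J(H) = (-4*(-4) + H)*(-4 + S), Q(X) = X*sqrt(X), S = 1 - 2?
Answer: 1472/1905 + 92*I*sqrt(5)/381 ≈ 0.7727 + 0.53994*I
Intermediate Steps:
S = -1
Q(X) = X**(3/2)
J(H) = -80 - 5*H (J(H) = (-4*(-4) + H)*(-4 - 1) = (16 + H)*(-5) = -80 - 5*H)
A(-43, -92)/J(Q(-5)) = -92/(-80 - (-25)*I*sqrt(5)) = -92/(-80 + 25*I*sqrt(5))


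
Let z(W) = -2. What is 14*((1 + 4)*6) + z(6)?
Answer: 418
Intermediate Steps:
14*((1 + 4)*6) + z(6) = 14*((1 + 4)*6) - 2 = 14*(5*6) - 2 = 14*30 - 2 = 420 - 2 = 418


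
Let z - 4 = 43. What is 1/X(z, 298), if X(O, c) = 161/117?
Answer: 117/161 ≈ 0.72671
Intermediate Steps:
z = 47 (z = 4 + 43 = 47)
X(O, c) = 161/117 (X(O, c) = 161*(1/117) = 161/117)
1/X(z, 298) = 1/(161/117) = 117/161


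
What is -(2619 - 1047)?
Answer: -1572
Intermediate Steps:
-(2619 - 1047) = -1*1572 = -1572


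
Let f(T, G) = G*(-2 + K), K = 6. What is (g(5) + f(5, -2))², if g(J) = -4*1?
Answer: 144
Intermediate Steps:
g(J) = -4
f(T, G) = 4*G (f(T, G) = G*(-2 + 6) = G*4 = 4*G)
(g(5) + f(5, -2))² = (-4 + 4*(-2))² = (-4 - 8)² = (-12)² = 144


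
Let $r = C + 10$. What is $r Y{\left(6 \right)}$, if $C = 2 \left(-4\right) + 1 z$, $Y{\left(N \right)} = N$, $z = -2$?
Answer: $0$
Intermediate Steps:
$C = -10$ ($C = 2 \left(-4\right) + 1 \left(-2\right) = -8 - 2 = -10$)
$r = 0$ ($r = -10 + 10 = 0$)
$r Y{\left(6 \right)} = 0 \cdot 6 = 0$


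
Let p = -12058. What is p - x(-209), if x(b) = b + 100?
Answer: -11949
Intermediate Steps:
x(b) = 100 + b
p - x(-209) = -12058 - (100 - 209) = -12058 - 1*(-109) = -12058 + 109 = -11949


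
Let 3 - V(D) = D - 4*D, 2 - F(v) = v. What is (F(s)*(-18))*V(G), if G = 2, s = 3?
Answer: 162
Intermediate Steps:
F(v) = 2 - v
V(D) = 3 + 3*D (V(D) = 3 - (D - 4*D) = 3 - (-3)*D = 3 + 3*D)
(F(s)*(-18))*V(G) = ((2 - 1*3)*(-18))*(3 + 3*2) = ((2 - 3)*(-18))*(3 + 6) = -1*(-18)*9 = 18*9 = 162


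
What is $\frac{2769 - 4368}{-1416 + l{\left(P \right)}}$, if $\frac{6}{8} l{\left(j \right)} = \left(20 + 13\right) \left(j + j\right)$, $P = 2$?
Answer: $\frac{1599}{1240} \approx 1.2895$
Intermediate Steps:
$l{\left(j \right)} = 88 j$ ($l{\left(j \right)} = \frac{4 \left(20 + 13\right) \left(j + j\right)}{3} = \frac{4 \cdot 33 \cdot 2 j}{3} = \frac{4 \cdot 66 j}{3} = 88 j$)
$\frac{2769 - 4368}{-1416 + l{\left(P \right)}} = \frac{2769 - 4368}{-1416 + 88 \cdot 2} = - \frac{1599}{-1416 + 176} = - \frac{1599}{-1240} = \left(-1599\right) \left(- \frac{1}{1240}\right) = \frac{1599}{1240}$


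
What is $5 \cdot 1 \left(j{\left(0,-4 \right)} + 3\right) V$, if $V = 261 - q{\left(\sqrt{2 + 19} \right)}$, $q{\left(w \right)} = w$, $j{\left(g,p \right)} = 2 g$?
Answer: $3915 - 15 \sqrt{21} \approx 3846.3$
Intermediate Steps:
$V = 261 - \sqrt{21}$ ($V = 261 - \sqrt{2 + 19} = 261 - \sqrt{21} \approx 256.42$)
$5 \cdot 1 \left(j{\left(0,-4 \right)} + 3\right) V = 5 \cdot 1 \left(2 \cdot 0 + 3\right) \left(261 - \sqrt{21}\right) = 5 \left(0 + 3\right) \left(261 - \sqrt{21}\right) = 5 \cdot 3 \left(261 - \sqrt{21}\right) = 15 \left(261 - \sqrt{21}\right) = 3915 - 15 \sqrt{21}$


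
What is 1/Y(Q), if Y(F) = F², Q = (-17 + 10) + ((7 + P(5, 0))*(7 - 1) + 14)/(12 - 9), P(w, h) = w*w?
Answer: 9/34225 ≈ 0.00026297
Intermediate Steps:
P(w, h) = w²
Q = 185/3 (Q = (-17 + 10) + ((7 + 5²)*(7 - 1) + 14)/(12 - 9) = -7 + ((7 + 25)*6 + 14)/3 = -7 + (32*6 + 14)*(⅓) = -7 + (192 + 14)*(⅓) = -7 + 206*(⅓) = -7 + 206/3 = 185/3 ≈ 61.667)
1/Y(Q) = 1/((185/3)²) = 1/(34225/9) = 9/34225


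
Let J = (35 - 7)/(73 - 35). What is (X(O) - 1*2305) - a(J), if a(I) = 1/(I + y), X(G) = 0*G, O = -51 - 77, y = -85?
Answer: -3690286/1601 ≈ -2305.0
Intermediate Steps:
O = -128
J = 14/19 (J = 28/38 = 28*(1/38) = 14/19 ≈ 0.73684)
X(G) = 0
a(I) = 1/(-85 + I) (a(I) = 1/(I - 85) = 1/(-85 + I))
(X(O) - 1*2305) - a(J) = (0 - 1*2305) - 1/(-85 + 14/19) = (0 - 2305) - 1/(-1601/19) = -2305 - 1*(-19/1601) = -2305 + 19/1601 = -3690286/1601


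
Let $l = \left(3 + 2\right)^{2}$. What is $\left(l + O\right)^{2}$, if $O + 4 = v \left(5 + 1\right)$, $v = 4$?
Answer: $2025$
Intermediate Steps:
$l = 25$ ($l = 5^{2} = 25$)
$O = 20$ ($O = -4 + 4 \left(5 + 1\right) = -4 + 4 \cdot 6 = -4 + 24 = 20$)
$\left(l + O\right)^{2} = \left(25 + 20\right)^{2} = 45^{2} = 2025$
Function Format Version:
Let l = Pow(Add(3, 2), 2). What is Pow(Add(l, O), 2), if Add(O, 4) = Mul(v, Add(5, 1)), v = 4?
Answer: 2025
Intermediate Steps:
l = 25 (l = Pow(5, 2) = 25)
O = 20 (O = Add(-4, Mul(4, Add(5, 1))) = Add(-4, Mul(4, 6)) = Add(-4, 24) = 20)
Pow(Add(l, O), 2) = Pow(Add(25, 20), 2) = Pow(45, 2) = 2025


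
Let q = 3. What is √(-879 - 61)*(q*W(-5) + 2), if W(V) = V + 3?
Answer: -8*I*√235 ≈ -122.64*I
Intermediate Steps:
W(V) = 3 + V
√(-879 - 61)*(q*W(-5) + 2) = √(-879 - 61)*(3*(3 - 5) + 2) = √(-940)*(3*(-2) + 2) = (2*I*√235)*(-6 + 2) = (2*I*√235)*(-4) = -8*I*√235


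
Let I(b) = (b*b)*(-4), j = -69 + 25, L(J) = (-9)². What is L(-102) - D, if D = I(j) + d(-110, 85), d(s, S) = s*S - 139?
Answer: 17314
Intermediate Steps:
L(J) = 81
d(s, S) = -139 + S*s (d(s, S) = S*s - 139 = -139 + S*s)
j = -44
I(b) = -4*b² (I(b) = b²*(-4) = -4*b²)
D = -17233 (D = -4*(-44)² + (-139 + 85*(-110)) = -4*1936 + (-139 - 9350) = -7744 - 9489 = -17233)
L(-102) - D = 81 - 1*(-17233) = 81 + 17233 = 17314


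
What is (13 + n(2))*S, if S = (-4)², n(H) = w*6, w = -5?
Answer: -272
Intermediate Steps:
n(H) = -30 (n(H) = -5*6 = -30)
S = 16
(13 + n(2))*S = (13 - 30)*16 = -17*16 = -272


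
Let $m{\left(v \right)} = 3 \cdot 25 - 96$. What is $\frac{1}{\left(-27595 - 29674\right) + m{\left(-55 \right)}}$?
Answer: $- \frac{1}{57290} \approx -1.7455 \cdot 10^{-5}$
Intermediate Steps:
$m{\left(v \right)} = -21$ ($m{\left(v \right)} = 75 - 96 = -21$)
$\frac{1}{\left(-27595 - 29674\right) + m{\left(-55 \right)}} = \frac{1}{\left(-27595 - 29674\right) - 21} = \frac{1}{-57269 - 21} = \frac{1}{-57290} = - \frac{1}{57290}$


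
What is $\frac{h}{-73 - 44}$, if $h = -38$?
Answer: $\frac{38}{117} \approx 0.32479$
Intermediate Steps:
$\frac{h}{-73 - 44} = - \frac{38}{-73 - 44} = - \frac{38}{-117} = \left(-38\right) \left(- \frac{1}{117}\right) = \frac{38}{117}$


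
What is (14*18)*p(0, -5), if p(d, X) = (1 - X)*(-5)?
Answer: -7560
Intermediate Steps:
p(d, X) = -5 + 5*X
(14*18)*p(0, -5) = (14*18)*(-5 + 5*(-5)) = 252*(-5 - 25) = 252*(-30) = -7560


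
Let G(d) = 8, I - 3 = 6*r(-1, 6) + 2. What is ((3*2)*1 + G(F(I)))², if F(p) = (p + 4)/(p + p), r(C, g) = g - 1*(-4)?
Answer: 196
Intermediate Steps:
r(C, g) = 4 + g (r(C, g) = g + 4 = 4 + g)
I = 65 (I = 3 + (6*(4 + 6) + 2) = 3 + (6*10 + 2) = 3 + (60 + 2) = 3 + 62 = 65)
F(p) = (4 + p)/(2*p) (F(p) = (4 + p)/((2*p)) = (4 + p)*(1/(2*p)) = (4 + p)/(2*p))
((3*2)*1 + G(F(I)))² = ((3*2)*1 + 8)² = (6*1 + 8)² = (6 + 8)² = 14² = 196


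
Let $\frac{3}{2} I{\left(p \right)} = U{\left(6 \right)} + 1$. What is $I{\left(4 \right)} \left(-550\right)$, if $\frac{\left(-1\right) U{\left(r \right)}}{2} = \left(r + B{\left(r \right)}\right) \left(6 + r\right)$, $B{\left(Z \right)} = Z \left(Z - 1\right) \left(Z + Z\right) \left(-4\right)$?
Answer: $- \frac{37858700}{3} \approx -1.262 \cdot 10^{7}$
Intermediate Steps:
$B{\left(Z \right)} = - 8 Z^{2} \left(-1 + Z\right)$ ($B{\left(Z \right)} = Z \left(-1 + Z\right) 2 Z \left(-4\right) = Z 2 Z \left(-1 + Z\right) \left(-4\right) = 2 Z^{2} \left(-1 + Z\right) \left(-4\right) = - 8 Z^{2} \left(-1 + Z\right)$)
$U{\left(r \right)} = - 2 \left(6 + r\right) \left(r + 8 r^{2} \left(1 - r\right)\right)$ ($U{\left(r \right)} = - 2 \left(r + 8 r^{2} \left(1 - r\right)\right) \left(6 + r\right) = - 2 \left(6 + r\right) \left(r + 8 r^{2} \left(1 - r\right)\right)$)
$I{\left(p \right)} = \frac{68834}{3}$ ($I{\left(p \right)} = \frac{2 \left(2 \cdot 6 \left(-6 - 294 + 8 \cdot 6^{3} + 40 \cdot 6^{2}\right) + 1\right)}{3} = \frac{2 \left(2 \cdot 6 \left(-6 - 294 + 8 \cdot 216 + 40 \cdot 36\right) + 1\right)}{3} = \frac{2 \left(2 \cdot 6 \left(-6 - 294 + 1728 + 1440\right) + 1\right)}{3} = \frac{2 \left(2 \cdot 6 \cdot 2868 + 1\right)}{3} = \frac{2 \left(34416 + 1\right)}{3} = \frac{2}{3} \cdot 34417 = \frac{68834}{3}$)
$I{\left(4 \right)} \left(-550\right) = \frac{68834}{3} \left(-550\right) = - \frac{37858700}{3}$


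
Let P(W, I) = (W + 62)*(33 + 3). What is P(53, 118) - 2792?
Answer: 1348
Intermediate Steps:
P(W, I) = 2232 + 36*W (P(W, I) = (62 + W)*36 = 2232 + 36*W)
P(53, 118) - 2792 = (2232 + 36*53) - 2792 = (2232 + 1908) - 2792 = 4140 - 2792 = 1348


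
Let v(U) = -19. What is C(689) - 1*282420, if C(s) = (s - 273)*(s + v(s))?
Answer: -3700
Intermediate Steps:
C(s) = (-273 + s)*(-19 + s) (C(s) = (s - 273)*(s - 19) = (-273 + s)*(-19 + s))
C(689) - 1*282420 = (5187 + 689**2 - 292*689) - 1*282420 = (5187 + 474721 - 201188) - 282420 = 278720 - 282420 = -3700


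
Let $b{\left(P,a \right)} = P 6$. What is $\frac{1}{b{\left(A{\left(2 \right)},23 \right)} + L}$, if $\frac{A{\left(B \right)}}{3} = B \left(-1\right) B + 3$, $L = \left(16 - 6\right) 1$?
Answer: $- \frac{1}{8} \approx -0.125$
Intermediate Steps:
$L = 10$ ($L = 10 \cdot 1 = 10$)
$A{\left(B \right)} = 9 - 3 B^{2}$ ($A{\left(B \right)} = 3 \left(B \left(-1\right) B + 3\right) = 3 \left(- B B + 3\right) = 3 \left(- B^{2} + 3\right) = 3 \left(3 - B^{2}\right) = 9 - 3 B^{2}$)
$b{\left(P,a \right)} = 6 P$
$\frac{1}{b{\left(A{\left(2 \right)},23 \right)} + L} = \frac{1}{6 \left(9 - 3 \cdot 2^{2}\right) + 10} = \frac{1}{6 \left(9 - 12\right) + 10} = \frac{1}{6 \left(-3\right) + 10} = \frac{1}{-18 + 10} = \frac{1}{-8} = - \frac{1}{8}$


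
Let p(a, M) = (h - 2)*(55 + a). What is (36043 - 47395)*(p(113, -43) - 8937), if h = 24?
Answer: 59495832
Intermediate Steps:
p(a, M) = 1210 + 22*a (p(a, M) = (24 - 2)*(55 + a) = 22*(55 + a) = 1210 + 22*a)
(36043 - 47395)*(p(113, -43) - 8937) = (36043 - 47395)*((1210 + 22*113) - 8937) = -11352*((1210 + 2486) - 8937) = -11352*(3696 - 8937) = -11352*(-5241) = 59495832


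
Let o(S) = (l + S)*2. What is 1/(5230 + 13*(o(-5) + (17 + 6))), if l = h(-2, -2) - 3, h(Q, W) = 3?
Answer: 1/5399 ≈ 0.00018522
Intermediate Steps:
l = 0 (l = 3 - 3 = 0)
o(S) = 2*S (o(S) = (0 + S)*2 = S*2 = 2*S)
1/(5230 + 13*(o(-5) + (17 + 6))) = 1/(5230 + 13*(2*(-5) + (17 + 6))) = 1/(5230 + 13*(-10 + 23)) = 1/(5230 + 13*13) = 1/(5230 + 169) = 1/5399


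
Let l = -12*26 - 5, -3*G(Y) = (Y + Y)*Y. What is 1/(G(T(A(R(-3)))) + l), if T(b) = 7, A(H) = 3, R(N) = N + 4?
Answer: -3/1049 ≈ -0.0028599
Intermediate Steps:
R(N) = 4 + N
G(Y) = -2*Y²/3 (G(Y) = -(Y + Y)*Y/3 = -2*Y*Y/3 = -2*Y²/3)
l = -317 (l = -312 - 5 = -317)
1/(G(T(A(R(-3)))) + l) = 1/(-⅔*7² - 317) = 1/(-⅔*49 - 317) = 1/(-98/3 - 317) = 1/(-1049/3) = -3/1049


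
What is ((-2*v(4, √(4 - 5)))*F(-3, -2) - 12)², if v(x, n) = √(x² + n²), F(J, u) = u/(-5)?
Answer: 768/5 + 96*√15/5 ≈ 227.96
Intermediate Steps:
F(J, u) = -u/5 (F(J, u) = u*(-⅕) = -u/5)
v(x, n) = √(n² + x²)
((-2*v(4, √(4 - 5)))*F(-3, -2) - 12)² = ((-2*√((√(4 - 5))² + 4²))*(-⅕*(-2)) - 12)² = (-2*√((√(-1))² + 16)*(⅖) - 12)² = (-2*√(I² + 16)*(⅖) - 12)² = (-2*√(-1 + 16)*(⅖) - 12)² = (-2*√15*(⅖) - 12)² = (-4*√15/5 - 12)² = (-12 - 4*√15/5)²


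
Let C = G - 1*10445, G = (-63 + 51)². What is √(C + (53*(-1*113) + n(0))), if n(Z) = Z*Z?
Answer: 3*I*√1810 ≈ 127.63*I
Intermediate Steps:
G = 144 (G = (-12)² = 144)
n(Z) = Z²
C = -10301 (C = 144 - 1*10445 = 144 - 10445 = -10301)
√(C + (53*(-1*113) + n(0))) = √(-10301 + (53*(-1*113) + 0²)) = √(-10301 + (53*(-113) + 0)) = √(-10301 + (-5989 + 0)) = √(-10301 - 5989) = √(-16290) = 3*I*√1810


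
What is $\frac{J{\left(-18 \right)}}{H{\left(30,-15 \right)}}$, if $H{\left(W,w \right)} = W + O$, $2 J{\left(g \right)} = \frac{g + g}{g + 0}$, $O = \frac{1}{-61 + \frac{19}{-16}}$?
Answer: $\frac{995}{29834} \approx 0.033351$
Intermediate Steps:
$O = - \frac{16}{995}$ ($O = \frac{1}{-61 + 19 \left(- \frac{1}{16}\right)} = \frac{1}{-61 - \frac{19}{16}} = \frac{1}{- \frac{995}{16}} = - \frac{16}{995} \approx -0.01608$)
$J{\left(g \right)} = 1$ ($J{\left(g \right)} = \frac{\left(g + g\right) \frac{1}{g + 0}}{2} = \frac{2 g \frac{1}{g}}{2} = \frac{1}{2} \cdot 2 = 1$)
$H{\left(W,w \right)} = - \frac{16}{995} + W$ ($H{\left(W,w \right)} = W - \frac{16}{995} = - \frac{16}{995} + W$)
$\frac{J{\left(-18 \right)}}{H{\left(30,-15 \right)}} = 1 \frac{1}{- \frac{16}{995} + 30} = 1 \frac{1}{\frac{29834}{995}} = 1 \cdot \frac{995}{29834} = \frac{995}{29834}$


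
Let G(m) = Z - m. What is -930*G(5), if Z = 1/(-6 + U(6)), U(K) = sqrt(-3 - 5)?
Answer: 52545/11 + 465*I*sqrt(2)/11 ≈ 4776.8 + 59.783*I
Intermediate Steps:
U(K) = 2*I*sqrt(2) (U(K) = sqrt(-8) = 2*I*sqrt(2))
Z = 1/(-6 + 2*I*sqrt(2)) ≈ -0.13636 - 0.064282*I
G(m) = -3/22 - m - I*sqrt(2)/22 (G(m) = (-3/22 - I*sqrt(2)/22) - m = -3/22 - m - I*sqrt(2)/22)
-930*G(5) = -930*(-3/22 - 1*5 - I*sqrt(2)/22) = -930*(-3/22 - 5 - I*sqrt(2)/22) = -930*(-113/22 - I*sqrt(2)/22) = 52545/11 + 465*I*sqrt(2)/11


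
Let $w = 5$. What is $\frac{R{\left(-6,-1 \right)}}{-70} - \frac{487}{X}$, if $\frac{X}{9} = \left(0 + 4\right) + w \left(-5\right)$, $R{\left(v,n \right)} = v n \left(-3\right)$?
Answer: $\frac{2678}{945} \approx 2.8339$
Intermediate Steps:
$R{\left(v,n \right)} = - 3 n v$ ($R{\left(v,n \right)} = n v \left(-3\right) = - 3 n v$)
$X = -189$ ($X = 9 \left(\left(0 + 4\right) + 5 \left(-5\right)\right) = 9 \left(4 - 25\right) = 9 \left(-21\right) = -189$)
$\frac{R{\left(-6,-1 \right)}}{-70} - \frac{487}{X} = \frac{\left(-3\right) \left(-1\right) \left(-6\right)}{-70} - \frac{487}{-189} = \left(-18\right) \left(- \frac{1}{70}\right) - - \frac{487}{189} = \frac{9}{35} + \frac{487}{189} = \frac{2678}{945}$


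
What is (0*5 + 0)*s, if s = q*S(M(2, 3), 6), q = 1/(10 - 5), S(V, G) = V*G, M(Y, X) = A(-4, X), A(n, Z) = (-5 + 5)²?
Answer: 0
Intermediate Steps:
A(n, Z) = 0 (A(n, Z) = 0² = 0)
M(Y, X) = 0
S(V, G) = G*V
q = ⅕ (q = 1/5 = ⅕ ≈ 0.20000)
s = 0 (s = (6*0)/5 = (⅕)*0 = 0)
(0*5 + 0)*s = (0*5 + 0)*0 = (0 + 0)*0 = 0*0 = 0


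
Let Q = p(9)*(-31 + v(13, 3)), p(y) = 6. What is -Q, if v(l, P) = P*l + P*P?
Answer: -102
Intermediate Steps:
v(l, P) = P² + P*l (v(l, P) = P*l + P² = P² + P*l)
Q = 102 (Q = 6*(-31 + 3*(3 + 13)) = 6*(-31 + 3*16) = 6*(-31 + 48) = 6*17 = 102)
-Q = -1*102 = -102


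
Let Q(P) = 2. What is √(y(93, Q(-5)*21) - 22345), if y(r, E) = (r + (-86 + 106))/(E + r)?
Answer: I*√45246930/45 ≈ 149.48*I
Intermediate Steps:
y(r, E) = (20 + r)/(E + r) (y(r, E) = (r + 20)/(E + r) = (20 + r)/(E + r))
√(y(93, Q(-5)*21) - 22345) = √((20 + 93)/(2*21 + 93) - 22345) = √(113/(42 + 93) - 22345) = √(113/135 - 22345) = √(-3016462/135) = I*√45246930/45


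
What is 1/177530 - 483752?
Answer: -85880492559/177530 ≈ -4.8375e+5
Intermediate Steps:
1/177530 - 483752 = -85880492559/177530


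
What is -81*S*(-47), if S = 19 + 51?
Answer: 266490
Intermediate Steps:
S = 70
-81*S*(-47) = -81*70*(-47) = -5670*(-47) = 266490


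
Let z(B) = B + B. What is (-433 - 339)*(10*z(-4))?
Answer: 61760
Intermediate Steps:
z(B) = 2*B
(-433 - 339)*(10*z(-4)) = (-433 - 339)*(10*(2*(-4))) = -7720*(-8) = -772*(-80) = 61760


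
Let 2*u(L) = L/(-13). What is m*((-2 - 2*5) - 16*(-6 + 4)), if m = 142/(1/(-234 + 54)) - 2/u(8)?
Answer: -511070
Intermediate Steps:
u(L) = -L/26 (u(L) = (L/(-13))/2 = (L*(-1/13))/2 = (-L/13)/2 = -L/26)
m = -51107/2 (m = 142/(1/(-234 + 54)) - 2/((-1/26*8)) = 142/(1/(-180)) - 2/(-4/13) = 142/(-1/180) - 2*(-13/4) = 142*(-180) + 13/2 = -25560 + 13/2 = -51107/2 ≈ -25554.)
m*((-2 - 2*5) - 16*(-6 + 4)) = -51107*((-2 - 2*5) - 16*(-6 + 4))/2 = -51107*((-2 - 10) - 16*(-2))/2 = -51107*(-12 + 32)/2 = -51107/2*20 = -511070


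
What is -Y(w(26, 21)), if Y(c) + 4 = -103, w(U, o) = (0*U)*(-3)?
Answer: 107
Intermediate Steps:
w(U, o) = 0 (w(U, o) = 0*(-3) = 0)
Y(c) = -107 (Y(c) = -4 - 103 = -107)
-Y(w(26, 21)) = -1*(-107) = 107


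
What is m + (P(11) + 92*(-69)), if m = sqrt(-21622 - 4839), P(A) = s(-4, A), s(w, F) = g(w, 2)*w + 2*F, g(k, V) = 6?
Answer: -6350 + I*sqrt(26461) ≈ -6350.0 + 162.67*I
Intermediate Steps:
s(w, F) = 2*F + 6*w (s(w, F) = 6*w + 2*F = 2*F + 6*w)
P(A) = -24 + 2*A (P(A) = 2*A + 6*(-4) = 2*A - 24 = -24 + 2*A)
m = I*sqrt(26461) (m = sqrt(-26461) = I*sqrt(26461) ≈ 162.67*I)
m + (P(11) + 92*(-69)) = I*sqrt(26461) + ((-24 + 2*11) + 92*(-69)) = I*sqrt(26461) + ((-24 + 22) - 6348) = I*sqrt(26461) + (-2 - 6348) = I*sqrt(26461) - 6350 = -6350 + I*sqrt(26461)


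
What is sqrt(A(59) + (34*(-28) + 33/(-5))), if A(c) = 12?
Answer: I*sqrt(23665)/5 ≈ 30.767*I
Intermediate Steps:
sqrt(A(59) + (34*(-28) + 33/(-5))) = sqrt(12 + (34*(-28) + 33/(-5))) = sqrt(12 + (-952 + 33*(-1/5))) = sqrt(12 + (-952 - 33/5)) = sqrt(12 - 4793/5) = sqrt(-4733/5) = I*sqrt(23665)/5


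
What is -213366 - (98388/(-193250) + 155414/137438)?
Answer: -202392669572377/948567625 ≈ -2.1337e+5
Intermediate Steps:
-213366 - (98388/(-193250) + 155414/137438) = -213366 - (98388*(-1/193250) + 155414*(1/137438)) = -213366 - (-49194/96625 + 11101/9817) = -213366 - 1*589696627/948567625 = -213366 - 589696627/948567625 = -202392669572377/948567625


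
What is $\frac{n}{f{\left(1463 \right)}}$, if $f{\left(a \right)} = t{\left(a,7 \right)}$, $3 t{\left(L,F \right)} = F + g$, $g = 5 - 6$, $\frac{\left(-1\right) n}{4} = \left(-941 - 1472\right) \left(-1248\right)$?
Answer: $-6022848$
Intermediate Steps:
$n = -12045696$ ($n = - 4 \left(-941 - 1472\right) \left(-1248\right) = - 4 \left(\left(-2413\right) \left(-1248\right)\right) = \left(-4\right) 3011424 = -12045696$)
$g = -1$ ($g = 5 - 6 = -1$)
$t{\left(L,F \right)} = - \frac{1}{3} + \frac{F}{3}$ ($t{\left(L,F \right)} = \frac{F - 1}{3} = \frac{-1 + F}{3} = - \frac{1}{3} + \frac{F}{3}$)
$f{\left(a \right)} = 2$ ($f{\left(a \right)} = - \frac{1}{3} + \frac{1}{3} \cdot 7 = - \frac{1}{3} + \frac{7}{3} = 2$)
$\frac{n}{f{\left(1463 \right)}} = - \frac{12045696}{2} = \left(-12045696\right) \frac{1}{2} = -6022848$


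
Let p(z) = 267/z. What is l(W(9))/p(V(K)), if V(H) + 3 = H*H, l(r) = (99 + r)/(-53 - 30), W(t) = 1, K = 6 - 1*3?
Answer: -200/7387 ≈ -0.027075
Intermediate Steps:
K = 3 (K = 6 - 3 = 3)
l(r) = -99/83 - r/83 (l(r) = (99 + r)/(-83) = (99 + r)*(-1/83) = -99/83 - r/83)
V(H) = -3 + H**2 (V(H) = -3 + H*H = -3 + H**2)
l(W(9))/p(V(K)) = (-99/83 - 1/83*1)/((267/(-3 + 3**2))) = (-99/83 - 1/83)/((267/(-3 + 9))) = -100/(83*(267/6)) = -100/(83*(267*(1/6))) = -100/(83*89/2) = -100/83*2/89 = -200/7387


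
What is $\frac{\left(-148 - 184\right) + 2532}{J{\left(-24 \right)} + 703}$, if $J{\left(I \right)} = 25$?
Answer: $\frac{275}{91} \approx 3.022$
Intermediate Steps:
$\frac{\left(-148 - 184\right) + 2532}{J{\left(-24 \right)} + 703} = \frac{\left(-148 - 184\right) + 2532}{25 + 703} = \frac{-332 + 2532}{728} = 2200 \cdot \frac{1}{728} = \frac{275}{91}$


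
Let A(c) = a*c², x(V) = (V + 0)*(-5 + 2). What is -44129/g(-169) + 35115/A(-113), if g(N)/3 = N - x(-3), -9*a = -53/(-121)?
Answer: 9444324163/361388238 ≈ 26.133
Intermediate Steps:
a = -53/1089 (a = -(-53)/(9*(-121)) = -(-53)*(-1)/(9*121) = -⅑*53/121 = -53/1089 ≈ -0.048669)
x(V) = -3*V (x(V) = V*(-3) = -3*V)
g(N) = -27 + 3*N (g(N) = 3*(N - (-3)*(-3)) = 3*(N - 1*9) = 3*(N - 9) = 3*(-9 + N) = -27 + 3*N)
A(c) = -53*c²/1089
-44129/g(-169) + 35115/A(-113) = -44129/(-27 + 3*(-169)) + 35115/((-53/1089*(-113)²)) = -44129/(-27 - 507) + 35115/((-53/1089*12769)) = -44129/(-534) + 35115/(-676757/1089) = -44129*(-1/534) + 35115*(-1089/676757) = 44129/534 - 38240235/676757 = 9444324163/361388238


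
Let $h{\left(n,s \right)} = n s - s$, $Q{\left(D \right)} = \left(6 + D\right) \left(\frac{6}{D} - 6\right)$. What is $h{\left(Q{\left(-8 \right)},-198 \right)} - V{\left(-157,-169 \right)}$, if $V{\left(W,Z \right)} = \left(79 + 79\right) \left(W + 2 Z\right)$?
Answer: $75735$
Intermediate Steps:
$V{\left(W,Z \right)} = 158 W + 316 Z$ ($V{\left(W,Z \right)} = 158 \left(W + 2 Z\right) = 158 W + 316 Z$)
$Q{\left(D \right)} = \left(-6 + \frac{6}{D}\right) \left(6 + D\right)$ ($Q{\left(D \right)} = \left(6 + D\right) \left(-6 + \frac{6}{D}\right) = \left(-6 + \frac{6}{D}\right) \left(6 + D\right)$)
$h{\left(n,s \right)} = - s + n s$
$h{\left(Q{\left(-8 \right)},-198 \right)} - V{\left(-157,-169 \right)} = - 198 \left(-1 - \left(-18 + \frac{9}{2}\right)\right) - \left(158 \left(-157\right) + 316 \left(-169\right)\right) = - 198 \left(-1 + \left(-30 + 48 + 36 \left(- \frac{1}{8}\right)\right)\right) - \left(-24806 - 53404\right) = - 198 \left(-1 - - \frac{27}{2}\right) - -78210 = - 198 \left(-1 + \frac{27}{2}\right) + 78210 = \left(-198\right) \frac{25}{2} + 78210 = -2475 + 78210 = 75735$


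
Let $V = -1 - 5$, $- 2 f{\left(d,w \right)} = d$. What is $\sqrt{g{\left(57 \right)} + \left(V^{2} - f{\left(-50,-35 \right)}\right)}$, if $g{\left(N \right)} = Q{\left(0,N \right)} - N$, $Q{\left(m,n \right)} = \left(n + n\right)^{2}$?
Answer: $5 \sqrt{518} \approx 113.8$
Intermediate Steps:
$f{\left(d,w \right)} = - \frac{d}{2}$
$V = -6$ ($V = -1 - 5 = -6$)
$Q{\left(m,n \right)} = 4 n^{2}$ ($Q{\left(m,n \right)} = \left(2 n\right)^{2} = 4 n^{2}$)
$g{\left(N \right)} = - N + 4 N^{2}$ ($g{\left(N \right)} = 4 N^{2} - N = - N + 4 N^{2}$)
$\sqrt{g{\left(57 \right)} + \left(V^{2} - f{\left(-50,-35 \right)}\right)} = \sqrt{57 \left(-1 + 4 \cdot 57\right) + \left(\left(-6\right)^{2} - \left(- \frac{1}{2}\right) \left(-50\right)\right)} = \sqrt{57 \left(-1 + 228\right) + \left(36 - 25\right)} = \sqrt{57 \cdot 227 + \left(36 - 25\right)} = \sqrt{12939 + 11} = \sqrt{12950} = 5 \sqrt{518}$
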